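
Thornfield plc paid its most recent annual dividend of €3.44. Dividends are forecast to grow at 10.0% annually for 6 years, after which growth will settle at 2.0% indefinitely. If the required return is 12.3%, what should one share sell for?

€49.30

Two-stage DDM. Project D₁…D_6 at 0.1, terminal growth 0.02, discount at r = 0.123.
D_1 = 3.7840
D_2 = 4.1624
D_3 = 4.5786
D_4 = 5.0365
D_5 = 5.5402
D_6 = 6.0942
Terminal value at t=6: TV = D_7/(r−g) = 6.2161/(0.123−0.02) = 60.3500
P₀ = 3.7840/(1+0.123)^1 + 4.1624/(1+0.123)^2 + 4.5786/(1+0.123)^3 + 5.0365/(1+0.123)^4 + 5.5402/(1+0.123)^5 + 6.0942/(1+0.123)^6 + 60.3500/(1+0.123)^6 = 49.2983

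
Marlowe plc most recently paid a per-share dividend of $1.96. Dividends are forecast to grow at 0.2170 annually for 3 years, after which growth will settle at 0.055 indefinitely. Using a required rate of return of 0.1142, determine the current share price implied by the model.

Two-stage DDM. Project D₁…D_3 at 0.217, terminal growth 0.055, discount at r = 0.1142.
D_1 = 2.3853
D_2 = 2.9029
D_3 = 3.5329
Terminal value at t=3: TV = D_4/(r−g) = 3.7272/(0.1142−0.055) = 62.9591
P₀ = 2.3853/(1+0.1142)^1 + 2.9029/(1+0.1142)^2 + 3.5329/(1+0.1142)^3 + 62.9591/(1+0.1142)^3 = 52.5498

$52.55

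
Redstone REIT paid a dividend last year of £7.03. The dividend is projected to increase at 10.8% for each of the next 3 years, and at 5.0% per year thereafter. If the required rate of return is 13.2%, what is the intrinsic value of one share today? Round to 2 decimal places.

£104.62

Two-stage DDM. Project D₁…D_3 at 0.108, terminal growth 0.05, discount at r = 0.132.
D_1 = 7.7892
D_2 = 8.6305
D_3 = 9.5626
Terminal value at t=3: TV = D_4/(r−g) = 10.0407/(0.132−0.05) = 122.4475
P₀ = 7.7892/(1+0.132)^1 + 8.6305/(1+0.132)^2 + 9.5626/(1+0.132)^3 + 122.4475/(1+0.132)^3 = 104.6216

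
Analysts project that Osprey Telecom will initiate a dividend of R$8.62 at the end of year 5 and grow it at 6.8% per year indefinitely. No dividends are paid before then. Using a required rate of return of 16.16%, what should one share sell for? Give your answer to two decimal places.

R$50.58

Deferred-dividend DDM. At t=4 the remaining stream is a growing perpetuity with first payment D_5 = 8.62.
V_4 = D_5/(r−g) = 8.62/(0.1616−0.068) = 92.0940
P₀ = V_4/(1+r)^4 = 92.0940/(1+0.1616)^4 = 50.5830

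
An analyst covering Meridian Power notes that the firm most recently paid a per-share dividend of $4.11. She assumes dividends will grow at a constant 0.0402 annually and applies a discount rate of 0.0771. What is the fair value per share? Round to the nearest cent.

Gordon growth model: P₀ = D₁/(r − g). D₁ = 4.11 × (1 + 0.0402) = 4.2752.
P₀ = 4.2752 / (0.0771 − 0.0402) = 4.2752 / 0.0369 = 115.8597

$115.86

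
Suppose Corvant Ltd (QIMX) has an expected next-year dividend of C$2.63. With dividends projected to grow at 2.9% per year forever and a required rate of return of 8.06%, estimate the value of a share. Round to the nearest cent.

Gordon growth model: P₀ = D₁/(r − g), with D₁ = 2.63 given directly.
P₀ = 2.6300 / (0.0806 − 0.029) = 2.6300 / 0.0516 = 50.9690

C$50.97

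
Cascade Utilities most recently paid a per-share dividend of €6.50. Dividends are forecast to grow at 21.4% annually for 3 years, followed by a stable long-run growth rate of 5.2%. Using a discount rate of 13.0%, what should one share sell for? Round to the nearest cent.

€131.25

Two-stage DDM. Project D₁…D_3 at 0.214, terminal growth 0.052, discount at r = 0.13.
D_1 = 7.8910
D_2 = 9.5797
D_3 = 11.6297
Terminal value at t=3: TV = D_4/(r−g) = 12.2345/(0.13−0.052) = 156.8522
P₀ = 7.8910/(1+0.13)^1 + 9.5797/(1+0.13)^2 + 11.6297/(1+0.13)^3 + 156.8522/(1+0.13)^3 = 131.2519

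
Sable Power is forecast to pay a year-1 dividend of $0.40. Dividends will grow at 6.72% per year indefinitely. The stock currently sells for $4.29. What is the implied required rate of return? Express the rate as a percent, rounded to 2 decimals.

Rearranging the constant-growth DDM: r = D₁/P₀ + g.
r = 0.4000 / 4.29 + 0.0672 = 0.09324 + 0.0672 = 0.16044

16.04%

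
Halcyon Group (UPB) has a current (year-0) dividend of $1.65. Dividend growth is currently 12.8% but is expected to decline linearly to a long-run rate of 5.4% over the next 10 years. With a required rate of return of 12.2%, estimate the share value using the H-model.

H-model: P₀ = D₀[(1+g_L) + H(g_S−g_L)]/(r−g_L), with H = 10/2 = 5.
P₀ = 1.65 × [(1+0.054) + 5×(0.128−0.054)] / (0.122−0.054)
   = 1.65 × 1.4240 / 0.068 = 34.5529

$34.55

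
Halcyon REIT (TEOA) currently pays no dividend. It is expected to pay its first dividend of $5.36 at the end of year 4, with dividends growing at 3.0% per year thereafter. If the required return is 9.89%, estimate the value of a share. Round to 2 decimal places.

$58.62

Deferred-dividend DDM. At t=3 the remaining stream is a growing perpetuity with first payment D_4 = 5.36.
V_3 = D_4/(r−g) = 5.36/(0.0989−0.03) = 77.7939
P₀ = V_3/(1+r)^3 = 77.7939/(1+0.0989)^3 = 58.6234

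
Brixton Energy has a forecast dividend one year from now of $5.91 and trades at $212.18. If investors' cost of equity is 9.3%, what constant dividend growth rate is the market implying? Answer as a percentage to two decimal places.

6.51%

From P₀ = D₁/(r − g), the implied growth is g = r − D₁/P₀.
g = 0.093 − 5.91/212.18 = 0.093 − 0.02785 = 0.06515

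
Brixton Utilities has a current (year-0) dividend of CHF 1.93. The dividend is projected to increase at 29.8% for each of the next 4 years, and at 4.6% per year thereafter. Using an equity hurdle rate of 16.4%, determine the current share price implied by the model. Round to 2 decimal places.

CHF 36.67

Two-stage DDM. Project D₁…D_4 at 0.298, terminal growth 0.046, discount at r = 0.164.
D_1 = 2.5051
D_2 = 3.2517
D_3 = 4.2207
D_4 = 5.4784
Terminal value at t=4: TV = D_5/(r−g) = 5.7304/(0.164−0.046) = 48.5630
P₀ = 2.5051/(1+0.164)^1 + 3.2517/(1+0.164)^2 + 4.2207/(1+0.164)^3 + 5.4784/(1+0.164)^4 + 48.5630/(1+0.164)^4 = 36.6668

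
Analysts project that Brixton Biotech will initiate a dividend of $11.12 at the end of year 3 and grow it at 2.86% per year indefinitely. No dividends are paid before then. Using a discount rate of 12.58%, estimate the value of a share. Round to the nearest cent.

$90.26

Deferred-dividend DDM. At t=2 the remaining stream is a growing perpetuity with first payment D_3 = 11.12.
V_2 = D_3/(r−g) = 11.12/(0.1258−0.0286) = 114.4033
P₀ = V_2/(1+r)^2 = 114.4033/(1+0.1258)^2 = 90.2643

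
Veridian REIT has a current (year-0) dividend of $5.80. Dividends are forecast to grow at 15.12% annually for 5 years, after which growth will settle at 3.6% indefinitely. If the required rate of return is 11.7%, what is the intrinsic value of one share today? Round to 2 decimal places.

Two-stage DDM. Project D₁…D_5 at 0.1512, terminal growth 0.036, discount at r = 0.117.
D_1 = 6.6770
D_2 = 7.6865
D_3 = 8.8487
D_4 = 10.1866
D_5 = 11.7269
Terminal value at t=5: TV = D_6/(r−g) = 12.1490/(0.117−0.036) = 149.9880
P₀ = 6.6770/(1+0.117)^1 + 7.6865/(1+0.117)^2 + 8.8487/(1+0.117)^3 + 10.1866/(1+0.117)^4 + 11.7269/(1+0.117)^5 + 149.9880/(1+0.117)^5 = 118.0313

$118.03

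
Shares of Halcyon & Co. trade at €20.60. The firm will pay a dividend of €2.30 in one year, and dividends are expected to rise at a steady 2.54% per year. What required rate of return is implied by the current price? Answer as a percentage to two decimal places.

Rearranging the constant-growth DDM: r = D₁/P₀ + g.
r = 2.3000 / 20.60 + 0.0254 = 0.11165 + 0.0254 = 0.13705

13.71%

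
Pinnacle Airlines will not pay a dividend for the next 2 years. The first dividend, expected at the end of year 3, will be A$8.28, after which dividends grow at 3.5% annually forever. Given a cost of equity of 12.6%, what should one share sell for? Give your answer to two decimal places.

Deferred-dividend DDM. At t=2 the remaining stream is a growing perpetuity with first payment D_3 = 8.28.
V_2 = D_3/(r−g) = 8.28/(0.126−0.035) = 90.9890
P₀ = V_2/(1+r)^2 = 90.9890/(1+0.126)^2 = 71.7649

A$71.76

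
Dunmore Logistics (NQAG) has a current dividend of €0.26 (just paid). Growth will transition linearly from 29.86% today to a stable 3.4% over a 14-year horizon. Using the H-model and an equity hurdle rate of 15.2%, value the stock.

€6.36

H-model: P₀ = D₀[(1+g_L) + H(g_S−g_L)]/(r−g_L), with H = 14/2 = 7.
P₀ = 0.26 × [(1+0.034) + 7×(0.2986−0.034)] / (0.152−0.034)
   = 0.26 × 2.8862 / 0.118 = 6.3594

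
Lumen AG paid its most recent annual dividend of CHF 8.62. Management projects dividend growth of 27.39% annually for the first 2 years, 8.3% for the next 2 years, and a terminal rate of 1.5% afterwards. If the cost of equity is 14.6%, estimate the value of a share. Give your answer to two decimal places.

CHF 113.52

Three-stage DDM. Project D₁…D_4; terminal Gordon value at t=4 with g = 0.015; discount at r = 0.146.
D_1 = 10.9810
D_2 = 13.9887
D_3 = 15.1498
D_4 = 16.4072
TV_4 = 16.6533/(0.146−0.015) = 127.1246
P₀ = Σ Dₜ/(1+r)ᵗ + TV_4/(1+r)^4 = 113.5159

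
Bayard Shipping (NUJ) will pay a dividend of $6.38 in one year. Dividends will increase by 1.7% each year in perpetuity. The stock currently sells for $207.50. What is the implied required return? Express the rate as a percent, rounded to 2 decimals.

4.77%

Rearranging the constant-growth DDM: r = D₁/P₀ + g.
r = 6.3800 / 207.50 + 0.017 = 0.03075 + 0.017 = 0.04775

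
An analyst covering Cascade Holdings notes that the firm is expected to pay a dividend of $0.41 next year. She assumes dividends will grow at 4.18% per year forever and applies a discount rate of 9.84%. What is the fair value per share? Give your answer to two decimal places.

$7.24

Gordon growth model: P₀ = D₁/(r − g), with D₁ = 0.41 given directly.
P₀ = 0.4100 / (0.0984 − 0.0418) = 0.4100 / 0.0566 = 7.2438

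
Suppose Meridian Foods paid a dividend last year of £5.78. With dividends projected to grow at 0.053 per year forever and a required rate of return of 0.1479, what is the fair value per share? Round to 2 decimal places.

Gordon growth model: P₀ = D₁/(r − g). D₁ = 5.78 × (1 + 0.053) = 6.0863.
P₀ = 6.0863 / (0.1479 − 0.053) = 6.0863 / 0.0949 = 64.1342

£64.13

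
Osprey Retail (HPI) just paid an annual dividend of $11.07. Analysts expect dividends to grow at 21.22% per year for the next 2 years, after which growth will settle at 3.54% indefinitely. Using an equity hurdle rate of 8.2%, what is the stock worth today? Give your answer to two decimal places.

$335.02

Two-stage DDM. Project D₁…D_2 at 0.2122, terminal growth 0.0354, discount at r = 0.082.
D_1 = 13.4191
D_2 = 16.2666
Terminal value at t=2: TV = D_3/(r−g) = 16.8424/(0.082−0.0354) = 361.4252
P₀ = 13.4191/(1+0.082)^1 + 16.2666/(1+0.082)^2 + 361.4252/(1+0.082)^2 = 335.0159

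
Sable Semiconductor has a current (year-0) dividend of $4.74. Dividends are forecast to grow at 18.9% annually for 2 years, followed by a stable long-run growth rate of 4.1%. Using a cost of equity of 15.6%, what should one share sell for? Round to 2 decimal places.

$55.28

Two-stage DDM. Project D₁…D_2 at 0.189, terminal growth 0.041, discount at r = 0.156.
D_1 = 5.6359
D_2 = 6.7010
Terminal value at t=2: TV = D_3/(r−g) = 6.9758/(0.156−0.041) = 60.6590
P₀ = 5.6359/(1+0.156)^1 + 6.7010/(1+0.156)^2 + 60.6590/(1+0.156)^2 = 55.2818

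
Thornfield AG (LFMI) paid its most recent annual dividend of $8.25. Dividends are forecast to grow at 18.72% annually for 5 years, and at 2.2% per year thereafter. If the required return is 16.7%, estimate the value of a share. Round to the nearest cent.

$106.80

Two-stage DDM. Project D₁…D_5 at 0.1872, terminal growth 0.022, discount at r = 0.167.
D_1 = 9.7944
D_2 = 11.6279
D_3 = 13.8047
D_4 = 16.3889
D_5 = 19.4569
Terminal value at t=5: TV = D_6/(r−g) = 19.8849/(0.167−0.022) = 137.1375
P₀ = 9.7944/(1+0.167)^1 + 11.6279/(1+0.167)^2 + 13.8047/(1+0.167)^3 + 16.3889/(1+0.167)^4 + 19.4569/(1+0.167)^5 + 137.1375/(1+0.167)^5 = 106.8002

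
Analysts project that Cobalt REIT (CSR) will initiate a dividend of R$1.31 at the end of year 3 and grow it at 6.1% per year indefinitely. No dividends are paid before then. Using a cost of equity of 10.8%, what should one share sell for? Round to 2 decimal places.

R$22.70

Deferred-dividend DDM. At t=2 the remaining stream is a growing perpetuity with first payment D_3 = 1.31.
V_2 = D_3/(r−g) = 1.31/(0.108−0.061) = 27.8723
P₀ = V_2/(1+r)^2 = 27.8723/(1+0.108)^2 = 22.7036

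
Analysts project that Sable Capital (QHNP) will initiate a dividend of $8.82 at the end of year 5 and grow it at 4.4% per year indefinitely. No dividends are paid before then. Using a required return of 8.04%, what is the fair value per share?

$177.84

Deferred-dividend DDM. At t=4 the remaining stream is a growing perpetuity with first payment D_5 = 8.82.
V_4 = D_5/(r−g) = 8.82/(0.0804−0.044) = 242.3077
P₀ = V_4/(1+r)^4 = 242.3077/(1+0.0804)^4 = 177.8398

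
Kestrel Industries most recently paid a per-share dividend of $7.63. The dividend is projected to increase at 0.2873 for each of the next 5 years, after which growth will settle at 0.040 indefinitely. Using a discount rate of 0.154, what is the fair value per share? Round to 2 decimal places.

$173.82

Two-stage DDM. Project D₁…D_5 at 0.2873, terminal growth 0.04, discount at r = 0.154.
D_1 = 9.8221
D_2 = 12.6440
D_3 = 16.2766
D_4 = 20.9529
D_5 = 26.9726
Terminal value at t=5: TV = D_6/(r−g) = 28.0515/(0.154−0.04) = 246.0661
P₀ = 9.8221/(1+0.154)^1 + 12.6440/(1+0.154)^2 + 16.2766/(1+0.154)^3 + 20.9529/(1+0.154)^4 + 26.9726/(1+0.154)^5 + 246.0661/(1+0.154)^5 = 173.8238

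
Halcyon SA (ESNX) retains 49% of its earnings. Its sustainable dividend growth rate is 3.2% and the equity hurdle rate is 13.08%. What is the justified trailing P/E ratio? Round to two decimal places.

5.33

Payout ratio b = 1 − 0.49 = 0.51.
Justified trailing P/E = b(1+g)/(r−g) = 0.51×(1+0.032)/(0.1308−0.032) = 5.3271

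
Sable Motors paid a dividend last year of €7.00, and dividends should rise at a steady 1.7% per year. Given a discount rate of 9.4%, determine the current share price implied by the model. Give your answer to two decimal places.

Gordon growth model: P₀ = D₁/(r − g). D₁ = 7.00 × (1 + 0.017) = 7.1190.
P₀ = 7.1190 / (0.094 − 0.017) = 7.1190 / 0.077 = 92.4545

€92.45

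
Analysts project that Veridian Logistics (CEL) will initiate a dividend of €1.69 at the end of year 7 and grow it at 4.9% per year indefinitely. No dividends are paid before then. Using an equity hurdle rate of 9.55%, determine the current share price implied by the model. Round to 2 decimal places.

Deferred-dividend DDM. At t=6 the remaining stream is a growing perpetuity with first payment D_7 = 1.69.
V_6 = D_7/(r−g) = 1.69/(0.0955−0.049) = 36.3441
P₀ = V_6/(1+r)^6 = 36.3441/(1+0.0955)^6 = 21.0261

€21.03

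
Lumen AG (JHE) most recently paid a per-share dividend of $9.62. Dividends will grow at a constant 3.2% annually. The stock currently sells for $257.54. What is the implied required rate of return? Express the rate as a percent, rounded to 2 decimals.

Rearranging the constant-growth DDM: r = D₁/P₀ + g.
D₁ = 9.62 × (1 + 0.032) = 9.9278.
r = 9.9278 / 257.54 + 0.032 = 0.03855 + 0.032 = 0.07055

7.05%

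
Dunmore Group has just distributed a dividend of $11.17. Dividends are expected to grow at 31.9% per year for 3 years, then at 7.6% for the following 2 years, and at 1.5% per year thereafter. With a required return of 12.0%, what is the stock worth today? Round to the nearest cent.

$244.04

Three-stage DDM. Project D₁…D_5; terminal Gordon value at t=5 with g = 0.015; discount at r = 0.12.
D_1 = 14.7332
D_2 = 19.4331
D_3 = 25.6323
D_4 = 27.5804
D_5 = 29.6765
TV_5 = 30.1216/(0.12−0.015) = 286.8725
P₀ = Σ Dₜ/(1+r)ᵗ + TV_5/(1+r)^5 = 244.0374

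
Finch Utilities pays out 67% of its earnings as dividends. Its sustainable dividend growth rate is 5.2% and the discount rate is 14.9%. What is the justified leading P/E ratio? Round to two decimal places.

6.91

Justified leading P/E = b/(r−g) = 0.67/(0.149−0.052) = 6.9072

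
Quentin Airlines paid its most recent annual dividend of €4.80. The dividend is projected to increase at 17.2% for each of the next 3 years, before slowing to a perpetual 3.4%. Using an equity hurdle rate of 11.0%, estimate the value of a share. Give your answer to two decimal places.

€92.94

Two-stage DDM. Project D₁…D_3 at 0.172, terminal growth 0.034, discount at r = 0.11.
D_1 = 5.6256
D_2 = 6.5932
D_3 = 7.7272
Terminal value at t=3: TV = D_4/(r−g) = 7.9900/(0.11−0.034) = 105.1311
P₀ = 5.6256/(1+0.11)^1 + 6.5932/(1+0.11)^2 + 7.7272/(1+0.11)^3 + 105.1311/(1+0.11)^3 = 92.9403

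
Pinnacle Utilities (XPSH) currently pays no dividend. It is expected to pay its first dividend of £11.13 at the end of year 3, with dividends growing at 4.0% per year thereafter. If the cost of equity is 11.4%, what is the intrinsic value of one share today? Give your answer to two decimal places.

Deferred-dividend DDM. At t=2 the remaining stream is a growing perpetuity with first payment D_3 = 11.13.
V_2 = D_3/(r−g) = 11.13/(0.114−0.04) = 150.4054
P₀ = V_2/(1+r)^2 = 150.4054/(1+0.114)^2 = 121.1973

£121.20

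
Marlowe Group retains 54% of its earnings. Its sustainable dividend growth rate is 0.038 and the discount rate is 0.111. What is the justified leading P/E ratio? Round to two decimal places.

6.30

Payout ratio b = 1 − 0.54 = 0.46.
Justified leading P/E = b/(r−g) = 0.46/(0.111−0.038) = 6.3014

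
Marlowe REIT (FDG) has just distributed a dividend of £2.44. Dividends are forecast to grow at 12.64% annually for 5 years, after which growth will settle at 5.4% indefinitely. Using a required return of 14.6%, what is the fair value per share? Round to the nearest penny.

Two-stage DDM. Project D₁…D_5 at 0.1264, terminal growth 0.054, discount at r = 0.146.
D_1 = 2.7484
D_2 = 3.0958
D_3 = 3.4871
D_4 = 3.9279
D_5 = 4.4244
Terminal value at t=5: TV = D_6/(r−g) = 4.6633/(0.146−0.054) = 50.6881
P₀ = 2.7484/(1+0.146)^1 + 3.0958/(1+0.146)^2 + 3.4871/(1+0.146)^3 + 3.9279/(1+0.146)^4 + 4.4244/(1+0.146)^5 + 50.6881/(1+0.146)^5 = 37.2319

£37.23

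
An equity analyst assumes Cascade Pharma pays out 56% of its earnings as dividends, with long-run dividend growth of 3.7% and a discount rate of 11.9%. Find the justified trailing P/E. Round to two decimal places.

7.08

Justified trailing P/E = b(1+g)/(r−g) = 0.56×(1+0.037)/(0.119−0.037) = 7.0820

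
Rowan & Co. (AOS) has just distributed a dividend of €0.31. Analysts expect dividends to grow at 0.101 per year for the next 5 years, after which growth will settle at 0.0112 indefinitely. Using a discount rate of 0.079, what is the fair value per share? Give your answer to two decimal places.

€6.76

Two-stage DDM. Project D₁…D_5 at 0.101, terminal growth 0.0112, discount at r = 0.079.
D_1 = 0.3413
D_2 = 0.3758
D_3 = 0.4137
D_4 = 0.4555
D_5 = 0.5015
Terminal value at t=5: TV = D_6/(r−g) = 0.5071/(0.079−0.0112) = 7.4801
P₀ = 0.3413/(1+0.079)^1 + 0.3758/(1+0.079)^2 + 0.4137/(1+0.079)^3 + 0.4555/(1+0.079)^4 + 0.5015/(1+0.079)^5 + 7.4801/(1+0.079)^5 = 6.7619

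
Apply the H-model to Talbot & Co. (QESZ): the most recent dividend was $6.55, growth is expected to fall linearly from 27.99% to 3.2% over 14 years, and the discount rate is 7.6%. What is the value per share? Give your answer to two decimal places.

H-model: P₀ = D₀[(1+g_L) + H(g_S−g_L)]/(r−g_L), with H = 14/2 = 7.
P₀ = 6.55 × [(1+0.032) + 7×(0.2799−0.032)] / (0.076−0.032)
   = 6.55 × 2.7673 / 0.044 = 411.9503

$411.95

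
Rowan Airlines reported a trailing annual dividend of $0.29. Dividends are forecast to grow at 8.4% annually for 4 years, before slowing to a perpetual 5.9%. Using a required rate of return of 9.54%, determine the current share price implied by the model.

$9.22

Two-stage DDM. Project D₁…D_4 at 0.084, terminal growth 0.059, discount at r = 0.0954.
D_1 = 0.3144
D_2 = 0.3408
D_3 = 0.3694
D_4 = 0.4004
Terminal value at t=4: TV = D_5/(r−g) = 0.4240/(0.0954−0.059) = 11.6496
P₀ = 0.3144/(1+0.0954)^1 + 0.3408/(1+0.0954)^2 + 0.3694/(1+0.0954)^3 + 0.4004/(1+0.0954)^4 + 11.6496/(1+0.0954)^4 = 9.2214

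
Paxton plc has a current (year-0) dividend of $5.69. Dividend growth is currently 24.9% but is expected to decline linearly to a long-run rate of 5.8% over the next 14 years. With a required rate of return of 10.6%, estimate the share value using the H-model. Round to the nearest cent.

$283.91

H-model: P₀ = D₀[(1+g_L) + H(g_S−g_L)]/(r−g_L), with H = 14/2 = 7.
P₀ = 5.69 × [(1+0.058) + 7×(0.249−0.058)] / (0.106−0.058)
   = 5.69 × 2.3950 / 0.048 = 283.9073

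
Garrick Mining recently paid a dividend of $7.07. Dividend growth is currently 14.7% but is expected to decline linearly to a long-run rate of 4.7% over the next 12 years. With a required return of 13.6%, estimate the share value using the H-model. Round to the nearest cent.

$130.83

H-model: P₀ = D₀[(1+g_L) + H(g_S−g_L)]/(r−g_L), with H = 12/2 = 6.
P₀ = 7.07 × [(1+0.047) + 6×(0.147−0.047)] / (0.136−0.047)
   = 7.07 × 1.6470 / 0.089 = 130.8347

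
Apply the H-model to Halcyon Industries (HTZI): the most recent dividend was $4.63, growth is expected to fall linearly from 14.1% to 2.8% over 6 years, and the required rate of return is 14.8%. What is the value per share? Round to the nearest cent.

H-model: P₀ = D₀[(1+g_L) + H(g_S−g_L)]/(r−g_L), with H = 6/2 = 3.
P₀ = 4.63 × [(1+0.028) + 3×(0.141−0.028)] / (0.148−0.028)
   = 4.63 × 1.3670 / 0.12 = 52.7434

$52.74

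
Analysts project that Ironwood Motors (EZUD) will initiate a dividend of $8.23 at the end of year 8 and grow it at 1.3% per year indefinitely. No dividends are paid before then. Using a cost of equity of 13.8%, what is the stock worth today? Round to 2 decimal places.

$26.64

Deferred-dividend DDM. At t=7 the remaining stream is a growing perpetuity with first payment D_8 = 8.23.
V_7 = D_8/(r−g) = 8.23/(0.138−0.013) = 65.8400
P₀ = V_7/(1+r)^7 = 65.8400/(1+0.138)^7 = 26.6375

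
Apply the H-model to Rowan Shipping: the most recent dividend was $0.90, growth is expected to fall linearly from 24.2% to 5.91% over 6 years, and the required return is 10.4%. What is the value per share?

$32.23

H-model: P₀ = D₀[(1+g_L) + H(g_S−g_L)]/(r−g_L), with H = 6/2 = 3.
P₀ = 0.90 × [(1+0.0591) + 3×(0.242−0.0591)] / (0.104−0.0591)
   = 0.90 × 1.6078 / 0.0449 = 32.2276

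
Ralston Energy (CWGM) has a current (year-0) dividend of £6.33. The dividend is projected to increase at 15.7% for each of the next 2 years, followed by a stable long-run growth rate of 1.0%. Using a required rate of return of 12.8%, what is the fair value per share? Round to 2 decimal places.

Two-stage DDM. Project D₁…D_2 at 0.157, terminal growth 0.01, discount at r = 0.128.
D_1 = 7.3238
D_2 = 8.4736
Terminal value at t=2: TV = D_3/(r−g) = 8.5584/(0.128−0.01) = 72.5287
P₀ = 7.3238/(1+0.128)^1 + 8.4736/(1+0.128)^2 + 72.5287/(1+0.128)^2 = 70.1546

£70.15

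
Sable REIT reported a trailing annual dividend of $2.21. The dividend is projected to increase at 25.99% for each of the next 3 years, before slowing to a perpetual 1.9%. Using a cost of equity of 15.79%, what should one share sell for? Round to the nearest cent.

Two-stage DDM. Project D₁…D_3 at 0.2599, terminal growth 0.019, discount at r = 0.1579.
D_1 = 2.7844
D_2 = 3.5080
D_3 = 4.4198
Terminal value at t=3: TV = D_4/(r−g) = 4.5038/(0.1579−0.019) = 32.4244
P₀ = 2.7844/(1+0.1579)^1 + 3.5080/(1+0.1579)^2 + 4.4198/(1+0.1579)^3 + 32.4244/(1+0.1579)^3 = 28.7544

$28.75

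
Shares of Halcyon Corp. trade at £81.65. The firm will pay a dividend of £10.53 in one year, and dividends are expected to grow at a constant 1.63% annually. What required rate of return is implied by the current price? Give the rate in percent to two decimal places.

14.53%

Rearranging the constant-growth DDM: r = D₁/P₀ + g.
r = 10.5300 / 81.65 + 0.0163 = 0.12897 + 0.0163 = 0.14527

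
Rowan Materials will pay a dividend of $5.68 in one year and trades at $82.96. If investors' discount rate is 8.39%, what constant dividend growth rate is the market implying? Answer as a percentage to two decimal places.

1.54%

From P₀ = D₁/(r − g), the implied growth is g = r − D₁/P₀.
g = 0.0839 − 5.68/82.96 = 0.0839 − 0.06847 = 0.01543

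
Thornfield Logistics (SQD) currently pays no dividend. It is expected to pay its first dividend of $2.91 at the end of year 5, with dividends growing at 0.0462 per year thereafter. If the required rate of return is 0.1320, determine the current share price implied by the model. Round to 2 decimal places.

Deferred-dividend DDM. At t=4 the remaining stream is a growing perpetuity with first payment D_5 = 2.91.
V_4 = D_5/(r−g) = 2.91/(0.132−0.0462) = 33.9161
P₀ = V_4/(1+r)^4 = 33.9161/(1+0.132)^4 = 20.6548

$20.65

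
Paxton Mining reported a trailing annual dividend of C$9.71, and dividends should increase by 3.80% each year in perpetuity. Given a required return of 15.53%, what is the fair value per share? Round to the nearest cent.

C$85.92

Gordon growth model: P₀ = D₁/(r − g). D₁ = 9.71 × (1 + 0.038) = 10.0790.
P₀ = 10.0790 / (0.1553 − 0.038) = 10.0790 / 0.1173 = 85.9248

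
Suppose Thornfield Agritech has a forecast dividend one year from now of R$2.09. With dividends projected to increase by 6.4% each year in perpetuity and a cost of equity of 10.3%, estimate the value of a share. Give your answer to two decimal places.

Gordon growth model: P₀ = D₁/(r − g), with D₁ = 2.09 given directly.
P₀ = 2.0900 / (0.103 − 0.064) = 2.0900 / 0.039 = 53.5897

R$53.59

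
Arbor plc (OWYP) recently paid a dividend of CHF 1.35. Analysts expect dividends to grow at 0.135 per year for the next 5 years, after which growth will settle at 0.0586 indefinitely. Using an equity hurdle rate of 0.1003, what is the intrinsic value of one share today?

CHF 47.44

Two-stage DDM. Project D₁…D_5 at 0.135, terminal growth 0.0586, discount at r = 0.1003.
D_1 = 1.5323
D_2 = 1.7391
D_3 = 1.9739
D_4 = 2.2404
D_5 = 2.5428
Terminal value at t=5: TV = D_6/(r−g) = 2.6918/(0.1003−0.0586) = 64.5519
P₀ = 1.5323/(1+0.1003)^1 + 1.7391/(1+0.1003)^2 + 1.9739/(1+0.1003)^3 + 2.2404/(1+0.1003)^4 + 2.5428/(1+0.1003)^5 + 64.5519/(1+0.1003)^5 = 47.4431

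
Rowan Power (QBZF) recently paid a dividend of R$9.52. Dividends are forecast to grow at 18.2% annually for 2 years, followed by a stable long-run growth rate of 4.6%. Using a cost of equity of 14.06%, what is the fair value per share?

R$133.13

Two-stage DDM. Project D₁…D_2 at 0.182, terminal growth 0.046, discount at r = 0.1406.
D_1 = 11.2526
D_2 = 13.3006
Terminal value at t=2: TV = D_3/(r−g) = 13.9124/(0.1406−0.046) = 147.0661
P₀ = 11.2526/(1+0.1406)^1 + 13.3006/(1+0.1406)^2 + 147.0661/(1+0.1406)^2 = 133.1327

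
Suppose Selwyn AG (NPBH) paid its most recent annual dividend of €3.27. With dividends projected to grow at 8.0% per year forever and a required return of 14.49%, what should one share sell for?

€54.42

Gordon growth model: P₀ = D₁/(r − g). D₁ = 3.27 × (1 + 0.08) = 3.5316.
P₀ = 3.5316 / (0.1449 − 0.08) = 3.5316 / 0.0649 = 54.4160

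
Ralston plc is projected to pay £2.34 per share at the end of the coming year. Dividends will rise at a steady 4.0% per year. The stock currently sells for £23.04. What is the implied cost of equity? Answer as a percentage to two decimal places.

Rearranging the constant-growth DDM: r = D₁/P₀ + g.
r = 2.3400 / 23.04 + 0.04 = 0.10156 + 0.04 = 0.14156

14.16%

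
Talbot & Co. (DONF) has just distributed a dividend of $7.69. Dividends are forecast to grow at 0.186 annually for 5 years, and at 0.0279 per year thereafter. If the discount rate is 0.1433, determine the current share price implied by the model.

$125.26

Two-stage DDM. Project D₁…D_5 at 0.186, terminal growth 0.0279, discount at r = 0.1433.
D_1 = 9.1203
D_2 = 10.8167
D_3 = 12.8286
D_4 = 15.2148
D_5 = 18.0447
Terminal value at t=5: TV = D_6/(r−g) = 18.5482/(0.1433−0.0279) = 160.7292
P₀ = 9.1203/(1+0.1433)^1 + 10.8167/(1+0.1433)^2 + 12.8286/(1+0.1433)^3 + 15.2148/(1+0.1433)^4 + 18.0447/(1+0.1433)^5 + 160.7292/(1+0.1433)^5 = 125.2586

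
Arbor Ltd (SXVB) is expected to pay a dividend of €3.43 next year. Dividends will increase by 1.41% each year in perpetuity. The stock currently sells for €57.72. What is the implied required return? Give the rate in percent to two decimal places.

Rearranging the constant-growth DDM: r = D₁/P₀ + g.
r = 3.4300 / 57.72 + 0.0141 = 0.05942 + 0.0141 = 0.07352

7.35%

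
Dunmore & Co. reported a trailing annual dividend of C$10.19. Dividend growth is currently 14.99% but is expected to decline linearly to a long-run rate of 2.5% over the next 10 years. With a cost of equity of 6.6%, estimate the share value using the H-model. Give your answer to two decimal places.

H-model: P₀ = D₀[(1+g_L) + H(g_S−g_L)]/(r−g_L), with H = 10/2 = 5.
P₀ = 10.19 × [(1+0.025) + 5×(0.1499−0.025)] / (0.066−0.025)
   = 10.19 × 1.6495 / 0.041 = 409.9611

C$409.96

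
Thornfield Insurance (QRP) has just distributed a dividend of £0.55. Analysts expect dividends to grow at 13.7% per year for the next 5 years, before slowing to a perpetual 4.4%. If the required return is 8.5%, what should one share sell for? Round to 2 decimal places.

£20.87

Two-stage DDM. Project D₁…D_5 at 0.137, terminal growth 0.044, discount at r = 0.085.
D_1 = 0.6254
D_2 = 0.7110
D_3 = 0.8084
D_4 = 0.9192
D_5 = 1.0451
Terminal value at t=5: TV = D_6/(r−g) = 1.0911/(0.085−0.044) = 26.6123
P₀ = 0.6254/(1+0.085)^1 + 0.7110/(1+0.085)^2 + 0.8084/(1+0.085)^3 + 0.9192/(1+0.085)^4 + 1.0451/(1+0.085)^5 + 26.6123/(1+0.085)^5 = 20.8699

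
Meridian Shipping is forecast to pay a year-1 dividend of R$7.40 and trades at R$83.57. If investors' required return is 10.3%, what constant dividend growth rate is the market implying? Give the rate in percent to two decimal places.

From P₀ = D₁/(r − g), the implied growth is g = r − D₁/P₀.
g = 0.103 − 7.40/83.57 = 0.103 − 0.08855 = 0.01445

1.45%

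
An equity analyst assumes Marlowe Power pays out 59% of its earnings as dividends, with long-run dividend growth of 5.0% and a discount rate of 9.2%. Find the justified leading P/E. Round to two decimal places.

Justified leading P/E = b/(r−g) = 0.59/(0.092−0.05) = 14.0476

14.05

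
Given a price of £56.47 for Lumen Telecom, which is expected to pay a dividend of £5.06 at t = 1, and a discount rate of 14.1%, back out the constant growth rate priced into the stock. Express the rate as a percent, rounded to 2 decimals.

From P₀ = D₁/(r − g), the implied growth is g = r − D₁/P₀.
g = 0.141 − 5.06/56.47 = 0.141 − 0.08961 = 0.05139

5.14%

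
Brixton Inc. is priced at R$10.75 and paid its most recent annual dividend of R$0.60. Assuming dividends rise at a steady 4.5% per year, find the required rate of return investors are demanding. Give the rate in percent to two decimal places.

10.33%

Rearranging the constant-growth DDM: r = D₁/P₀ + g.
D₁ = 0.60 × (1 + 0.045) = 0.6270.
r = 0.6270 / 10.75 + 0.045 = 0.05833 + 0.045 = 0.10333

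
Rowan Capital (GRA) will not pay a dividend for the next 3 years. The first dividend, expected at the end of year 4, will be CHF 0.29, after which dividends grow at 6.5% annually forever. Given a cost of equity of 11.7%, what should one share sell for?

Deferred-dividend DDM. At t=3 the remaining stream is a growing perpetuity with first payment D_4 = 0.29.
V_3 = D_4/(r−g) = 0.29/(0.117−0.065) = 5.5769
P₀ = V_3/(1+r)^3 = 5.5769/(1+0.117)^3 = 4.0016

CHF 4.00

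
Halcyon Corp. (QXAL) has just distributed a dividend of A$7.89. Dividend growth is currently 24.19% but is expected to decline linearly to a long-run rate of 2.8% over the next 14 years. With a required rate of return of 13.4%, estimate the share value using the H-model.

H-model: P₀ = D₀[(1+g_L) + H(g_S−g_L)]/(r−g_L), with H = 14/2 = 7.
P₀ = 7.89 × [(1+0.028) + 7×(0.2419−0.028)] / (0.134−0.028)
   = 7.89 × 2.5253 / 0.106 = 187.9681

A$187.97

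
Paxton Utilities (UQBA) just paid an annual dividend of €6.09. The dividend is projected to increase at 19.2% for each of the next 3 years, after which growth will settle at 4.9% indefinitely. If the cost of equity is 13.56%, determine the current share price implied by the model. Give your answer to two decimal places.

€105.46

Two-stage DDM. Project D₁…D_3 at 0.192, terminal growth 0.049, discount at r = 0.1356.
D_1 = 7.2593
D_2 = 8.6531
D_3 = 10.3144
Terminal value at t=3: TV = D_4/(r−g) = 10.8199/(0.1356−0.049) = 124.9406
P₀ = 7.2593/(1+0.1356)^1 + 8.6531/(1+0.1356)^2 + 10.3144/(1+0.1356)^3 + 124.9406/(1+0.1356)^3 = 105.4610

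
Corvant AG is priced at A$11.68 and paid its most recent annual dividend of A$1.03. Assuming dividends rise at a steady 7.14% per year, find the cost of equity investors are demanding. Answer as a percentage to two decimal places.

Rearranging the constant-growth DDM: r = D₁/P₀ + g.
D₁ = 1.03 × (1 + 0.0714) = 1.1035.
r = 1.1035 / 11.68 + 0.0714 = 0.09448 + 0.0714 = 0.16588

16.59%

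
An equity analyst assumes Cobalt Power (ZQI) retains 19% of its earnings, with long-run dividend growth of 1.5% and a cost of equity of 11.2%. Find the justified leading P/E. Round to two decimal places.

Payout ratio b = 1 − 0.19 = 0.81.
Justified leading P/E = b/(r−g) = 0.81/(0.112−0.015) = 8.3505

8.35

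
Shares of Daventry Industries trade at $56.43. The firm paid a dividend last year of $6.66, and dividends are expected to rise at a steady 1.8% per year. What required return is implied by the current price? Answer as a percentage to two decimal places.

Rearranging the constant-growth DDM: r = D₁/P₀ + g.
D₁ = 6.66 × (1 + 0.018) = 6.7799.
r = 6.7799 / 56.43 + 0.018 = 0.12015 + 0.018 = 0.13815

13.81%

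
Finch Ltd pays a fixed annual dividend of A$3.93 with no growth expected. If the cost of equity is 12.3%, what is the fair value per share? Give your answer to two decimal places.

Zero-growth DDM (perpetuity): P₀ = D/r = 3.93 / 0.123 = 31.9512

A$31.95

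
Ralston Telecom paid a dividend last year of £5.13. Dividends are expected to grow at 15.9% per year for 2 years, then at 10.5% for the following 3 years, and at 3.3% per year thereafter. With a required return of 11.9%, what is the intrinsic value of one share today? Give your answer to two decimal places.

£90.57

Three-stage DDM. Project D₁…D_5; terminal Gordon value at t=5 with g = 0.033; discount at r = 0.119.
D_1 = 5.9457
D_2 = 6.8910
D_3 = 7.6146
D_4 = 8.4141
D_5 = 9.2976
TV_5 = 9.6044/(0.119−0.033) = 111.6794
P₀ = Σ Dₜ/(1+r)ᵗ + TV_5/(1+r)^5 = 90.5705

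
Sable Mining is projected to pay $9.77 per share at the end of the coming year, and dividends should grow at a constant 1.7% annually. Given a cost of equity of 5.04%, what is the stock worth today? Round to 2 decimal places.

Gordon growth model: P₀ = D₁/(r − g), with D₁ = 9.77 given directly.
P₀ = 9.7700 / (0.0504 − 0.017) = 9.7700 / 0.0334 = 292.5150

$292.51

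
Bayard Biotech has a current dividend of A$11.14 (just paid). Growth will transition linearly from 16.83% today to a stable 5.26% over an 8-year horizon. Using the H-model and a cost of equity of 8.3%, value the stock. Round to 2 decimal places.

A$555.31

H-model: P₀ = D₀[(1+g_L) + H(g_S−g_L)]/(r−g_L), with H = 8/2 = 4.
P₀ = 11.14 × [(1+0.0526) + 4×(0.1683−0.0526)] / (0.083−0.0526)
   = 11.14 × 1.5154 / 0.0304 = 555.3143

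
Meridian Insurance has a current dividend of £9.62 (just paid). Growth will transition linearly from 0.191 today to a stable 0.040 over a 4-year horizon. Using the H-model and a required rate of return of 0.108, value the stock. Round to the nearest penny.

H-model: P₀ = D₀[(1+g_L) + H(g_S−g_L)]/(r−g_L), with H = 4/2 = 2.
P₀ = 9.62 × [(1+0.04) + 2×(0.191−0.04)] / (0.108−0.04)
   = 9.62 × 1.3420 / 0.068 = 189.8535

£189.85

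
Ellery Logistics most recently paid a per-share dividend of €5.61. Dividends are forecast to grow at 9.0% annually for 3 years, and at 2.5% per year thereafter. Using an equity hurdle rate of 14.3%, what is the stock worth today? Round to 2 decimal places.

Two-stage DDM. Project D₁…D_3 at 0.09, terminal growth 0.025, discount at r = 0.143.
D_1 = 6.1149
D_2 = 6.6652
D_3 = 7.2651
Terminal value at t=3: TV = D_4/(r−g) = 7.4467/(0.143−0.025) = 63.1080
P₀ = 6.1149/(1+0.143)^1 + 6.6652/(1+0.143)^2 + 7.2651/(1+0.143)^3 + 63.1080/(1+0.143)^3 = 57.5785

€57.58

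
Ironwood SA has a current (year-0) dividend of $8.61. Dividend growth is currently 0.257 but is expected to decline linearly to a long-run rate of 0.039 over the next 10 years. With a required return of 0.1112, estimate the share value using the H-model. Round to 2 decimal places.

H-model: P₀ = D₀[(1+g_L) + H(g_S−g_L)]/(r−g_L), with H = 10/2 = 5.
P₀ = 8.61 × [(1+0.039) + 5×(0.257−0.039)] / (0.1112−0.039)
   = 8.61 × 2.1290 / 0.0722 = 253.8877

$253.89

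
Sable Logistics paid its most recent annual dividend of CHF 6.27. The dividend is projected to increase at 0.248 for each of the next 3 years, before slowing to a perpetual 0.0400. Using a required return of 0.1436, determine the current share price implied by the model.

Two-stage DDM. Project D₁…D_3 at 0.248, terminal growth 0.04, discount at r = 0.1436.
D_1 = 7.8250
D_2 = 9.7656
D_3 = 12.1874
Terminal value at t=3: TV = D_4/(r−g) = 12.6749/(0.1436−0.04) = 122.3446
P₀ = 7.8250/(1+0.1436)^1 + 9.7656/(1+0.1436)^2 + 12.1874/(1+0.1436)^3 + 122.3446/(1+0.1436)^3 = 104.2599

CHF 104.26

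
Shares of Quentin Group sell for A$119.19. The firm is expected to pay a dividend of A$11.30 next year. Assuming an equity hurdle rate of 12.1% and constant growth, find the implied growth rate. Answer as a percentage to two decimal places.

2.62%

From P₀ = D₁/(r − g), the implied growth is g = r − D₁/P₀.
g = 0.121 − 11.30/119.19 = 0.121 − 0.09481 = 0.02619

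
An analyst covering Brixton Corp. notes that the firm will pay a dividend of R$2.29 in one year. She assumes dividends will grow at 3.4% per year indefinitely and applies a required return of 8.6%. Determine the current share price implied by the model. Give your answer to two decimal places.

R$44.04

Gordon growth model: P₀ = D₁/(r − g), with D₁ = 2.29 given directly.
P₀ = 2.2900 / (0.086 − 0.034) = 2.2900 / 0.052 = 44.0385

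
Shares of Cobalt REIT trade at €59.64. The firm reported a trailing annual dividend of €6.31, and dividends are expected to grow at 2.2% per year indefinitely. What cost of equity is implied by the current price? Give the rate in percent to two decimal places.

Rearranging the constant-growth DDM: r = D₁/P₀ + g.
D₁ = 6.31 × (1 + 0.022) = 6.4488.
r = 6.4488 / 59.64 + 0.022 = 0.10813 + 0.022 = 0.13013

13.01%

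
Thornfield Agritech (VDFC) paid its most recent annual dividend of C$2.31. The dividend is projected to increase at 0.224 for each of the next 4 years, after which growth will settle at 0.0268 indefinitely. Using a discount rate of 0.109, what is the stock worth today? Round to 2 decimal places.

C$54.71

Two-stage DDM. Project D₁…D_4 at 0.224, terminal growth 0.0268, discount at r = 0.109.
D_1 = 2.8274
D_2 = 3.4608
D_3 = 4.2360
D_4 = 5.1849
Terminal value at t=4: TV = D_5/(r−g) = 5.3238/(0.109−0.0268) = 64.7667
P₀ = 2.8274/(1+0.109)^1 + 3.4608/(1+0.109)^2 + 4.2360/(1+0.109)^3 + 5.1849/(1+0.109)^4 + 64.7667/(1+0.109)^4 = 54.7149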